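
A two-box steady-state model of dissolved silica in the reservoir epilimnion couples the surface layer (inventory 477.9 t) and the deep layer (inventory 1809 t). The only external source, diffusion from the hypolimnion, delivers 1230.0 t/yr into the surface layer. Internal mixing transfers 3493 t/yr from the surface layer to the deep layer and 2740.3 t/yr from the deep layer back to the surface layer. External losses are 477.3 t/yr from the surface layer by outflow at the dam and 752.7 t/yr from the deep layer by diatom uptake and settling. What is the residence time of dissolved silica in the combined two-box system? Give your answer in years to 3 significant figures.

For the system as a whole, the A↔B exchange is internal and contributes nothing to the throughput; only the external sinks remove mass.
M_total = 477.9 + 1809 = 2286.9 t.
ΣF_external_out = 477.3 + 752.7 = 1230.0 t/yr.
τ = M_total / ΣF_ext = 2286.9 / 1230.0 = 1.859 yr.

1.86 yr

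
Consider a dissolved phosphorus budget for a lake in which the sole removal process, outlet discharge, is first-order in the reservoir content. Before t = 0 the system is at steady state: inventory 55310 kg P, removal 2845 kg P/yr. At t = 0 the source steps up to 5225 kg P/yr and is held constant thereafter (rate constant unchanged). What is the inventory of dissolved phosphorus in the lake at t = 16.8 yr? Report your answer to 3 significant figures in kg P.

The sink rate constant is k = F₀/M₀ = 2845/55310 = 0.05144 yr⁻¹.
Solving dM/dt = F₁ − kM with M(0) = M₀ gives M(t) = F₁/k + (M₀ − F₁/k)·e^(−kt).
F₁/k = 5225/0.05144 = 101580 kg P; kt = 0.05144 × 16.8 = 0.8641, e^(−kt) = 0.4214.
M(16.8) = 101580 + (55310 − 101580) × 0.4214 = 101580 − 19500 = 82081 kg P.

82100 kg P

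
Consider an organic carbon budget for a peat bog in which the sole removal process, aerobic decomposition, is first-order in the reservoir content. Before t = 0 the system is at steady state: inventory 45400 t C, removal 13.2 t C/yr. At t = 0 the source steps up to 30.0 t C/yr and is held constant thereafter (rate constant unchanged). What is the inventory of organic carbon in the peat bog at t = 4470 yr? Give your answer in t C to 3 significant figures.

87400 t C

Residence time τ = M₀/F₀ = 3439 yr. The eventual steady state is M_∞ = M₀·(F₁/F₀) = 45400 × 30.0/13.2 = 103180 t C.
The anomaly ΔM(t) = M(t) − M_∞ decays as ΔM₀·e^(−t/τ) with ΔM₀ = 45400 − 103180 = −57780 t C.
At t = 4470 yr, e^(−t/τ) = e^(−1.300) = 0.2726, so ΔM = −15750 t C and M = 103180 − 15750 = 87429 t C.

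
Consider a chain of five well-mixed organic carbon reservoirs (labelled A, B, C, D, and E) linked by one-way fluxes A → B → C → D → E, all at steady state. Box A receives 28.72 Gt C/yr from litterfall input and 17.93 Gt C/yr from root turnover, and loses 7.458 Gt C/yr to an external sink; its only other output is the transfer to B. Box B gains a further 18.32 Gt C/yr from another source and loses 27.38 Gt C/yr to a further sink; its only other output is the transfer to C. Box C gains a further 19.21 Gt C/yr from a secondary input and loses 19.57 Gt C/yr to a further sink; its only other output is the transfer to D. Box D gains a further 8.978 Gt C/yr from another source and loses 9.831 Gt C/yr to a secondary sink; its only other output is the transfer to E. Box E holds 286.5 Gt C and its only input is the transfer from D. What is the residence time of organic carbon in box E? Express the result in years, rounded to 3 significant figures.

Box A: F(A→B) = (28.72 + 17.93) − 7.458 = 39.192 Gt C/yr.
Box B: F(B→C) = (39.192 + 18.32) − 27.38 = 30.132 Gt C/yr.
Box C: F(C→D) = (30.132 + 19.21) − 19.57 = 29.772 Gt C/yr.
Box D: F(D→E) = (29.772 + 8.978) − 9.831 = 28.919 Gt C/yr.
Box E throughput = its input = 28.919 Gt C/yr; τ = 286.5 / 28.919 = 9.907 yr.

9.91 yr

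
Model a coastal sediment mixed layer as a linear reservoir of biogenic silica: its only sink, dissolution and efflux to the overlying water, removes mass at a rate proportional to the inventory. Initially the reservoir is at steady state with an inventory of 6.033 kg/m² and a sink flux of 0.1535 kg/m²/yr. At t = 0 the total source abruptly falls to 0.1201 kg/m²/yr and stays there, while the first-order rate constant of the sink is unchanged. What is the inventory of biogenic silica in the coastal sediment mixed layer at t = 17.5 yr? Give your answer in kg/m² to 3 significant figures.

τ = M₀/F₀ = 6.033/0.1535 = 39.30 yr; rate constant k = 1/τ.
New steady state M_∞ = F₁/k = F₁·τ = 0.1201 × 39.30 = 4.7203 kg/m².
M(t) = M_∞ + (M₀ − M_∞)·e^(−t/τ); t/τ = 17.5/39.30 = 0.4453, so e^(−t/τ) = 0.6407.
M(t) = 4.7203 + 1.313 × 0.6407 = 5.5613 kg/m².

5.56 kg/m²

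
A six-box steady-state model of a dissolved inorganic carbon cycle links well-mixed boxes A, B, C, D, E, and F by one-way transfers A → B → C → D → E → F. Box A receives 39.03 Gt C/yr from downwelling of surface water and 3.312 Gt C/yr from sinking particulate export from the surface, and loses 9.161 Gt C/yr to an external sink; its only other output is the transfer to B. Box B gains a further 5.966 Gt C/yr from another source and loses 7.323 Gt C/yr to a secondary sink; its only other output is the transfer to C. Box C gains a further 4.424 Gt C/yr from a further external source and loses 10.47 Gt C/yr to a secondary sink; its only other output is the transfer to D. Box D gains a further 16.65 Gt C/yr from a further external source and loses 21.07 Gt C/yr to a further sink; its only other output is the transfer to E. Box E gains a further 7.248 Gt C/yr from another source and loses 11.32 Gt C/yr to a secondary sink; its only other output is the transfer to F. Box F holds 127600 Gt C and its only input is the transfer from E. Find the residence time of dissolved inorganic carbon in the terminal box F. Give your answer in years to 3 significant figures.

Box A: F(A→B) = (39.03 + 3.312) − 9.161 = 33.181 Gt C/yr.
Box B: F(B→C) = (33.181 + 5.966) − 7.323 = 31.824 Gt C/yr.
Box C: F(C→D) = (31.824 + 4.424) − 10.47 = 25.778 Gt C/yr.
Box D: F(D→E) = (25.778 + 16.65) − 21.07 = 21.358 Gt C/yr.
Box E: F(E→F) = (21.358 + 7.248) − 11.32 = 17.286 Gt C/yr.
Box F throughput = its input = 17.286 Gt C/yr; τ = 127600 / 17.286 = 7382 yr.

7380 yr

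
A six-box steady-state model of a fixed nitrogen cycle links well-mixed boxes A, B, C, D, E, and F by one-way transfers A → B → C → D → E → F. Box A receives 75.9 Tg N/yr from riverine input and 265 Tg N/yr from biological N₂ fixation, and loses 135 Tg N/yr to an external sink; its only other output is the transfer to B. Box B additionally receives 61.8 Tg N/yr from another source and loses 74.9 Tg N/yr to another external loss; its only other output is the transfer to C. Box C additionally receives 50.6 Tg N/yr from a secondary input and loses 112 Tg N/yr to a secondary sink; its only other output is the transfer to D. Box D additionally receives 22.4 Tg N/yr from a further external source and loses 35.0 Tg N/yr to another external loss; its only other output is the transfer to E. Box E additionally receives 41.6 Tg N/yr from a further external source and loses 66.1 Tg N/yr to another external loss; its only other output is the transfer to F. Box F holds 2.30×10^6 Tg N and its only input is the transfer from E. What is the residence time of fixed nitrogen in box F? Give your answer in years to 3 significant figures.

24400 yr

Box A: F(A→B) = (75.9 + 265) − 135 = 205.90 Tg N/yr.
Box B: F(B→C) = (205.90 + 61.8) − 74.9 = 192.80 Tg N/yr.
Box C: F(C→D) = (192.80 + 50.6) − 112 = 131.40 Tg N/yr.
Box D: F(D→E) = (131.40 + 22.4) − 35.0 = 118.80 Tg N/yr.
Box E: F(E→F) = (118.80 + 41.6) − 66.1 = 94.300 Tg N/yr.
Box F throughput = its input = 94.300 Tg N/yr; τ = 2.30×10^6 / 94.300 = 24390 yr.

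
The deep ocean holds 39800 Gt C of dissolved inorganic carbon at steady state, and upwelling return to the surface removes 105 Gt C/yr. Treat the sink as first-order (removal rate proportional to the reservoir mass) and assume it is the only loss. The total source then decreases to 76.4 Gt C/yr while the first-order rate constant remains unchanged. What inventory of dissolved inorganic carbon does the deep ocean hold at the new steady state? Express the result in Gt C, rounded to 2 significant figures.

29000 Gt C

Rate constant k = F/M = 105 / 39800 = 0.002638 yr⁻¹.
At the new steady state, source = k·M_new ⇒ M_new = 76.4 / 0.002638 = 28960 Gt C.
(Equivalently M_new = M × F_new/F_old = 39800 × 76.4/105.)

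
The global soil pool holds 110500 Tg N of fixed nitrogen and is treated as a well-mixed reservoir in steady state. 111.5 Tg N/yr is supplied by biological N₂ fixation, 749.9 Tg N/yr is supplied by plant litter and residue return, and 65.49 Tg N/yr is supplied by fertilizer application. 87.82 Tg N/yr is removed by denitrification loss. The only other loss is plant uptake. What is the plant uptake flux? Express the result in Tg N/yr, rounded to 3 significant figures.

At steady state ΣF_in = ΣF_out.
ΣF_in = 111.5 + 749.9 + 65.49 = 926.89 Tg N/yr.
Plant uptake flux = ΣF_in − (87.82) = 926.89 − 87.82 = 839.1 Tg N/yr.

839 Tg N/yr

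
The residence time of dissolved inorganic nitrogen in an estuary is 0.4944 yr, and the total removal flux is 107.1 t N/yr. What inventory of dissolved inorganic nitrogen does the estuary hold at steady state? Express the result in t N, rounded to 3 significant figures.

53.0 t N

τ = M/F ⇒ M = τ × F = 0.4944 × 107.1 = 52.95 t N.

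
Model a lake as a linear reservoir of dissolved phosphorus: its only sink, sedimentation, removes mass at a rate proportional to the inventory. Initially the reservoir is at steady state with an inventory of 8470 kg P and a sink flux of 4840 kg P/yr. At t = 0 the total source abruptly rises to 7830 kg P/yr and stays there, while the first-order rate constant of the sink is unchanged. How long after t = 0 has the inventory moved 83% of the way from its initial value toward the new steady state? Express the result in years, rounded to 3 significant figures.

τ = M₀/F₀ = 8470/4840 = 1.750 yr.
The remaining gap fraction is e^(−t/τ); 83% covered ⇒ e^(−t/τ) = 0.170.
t = −τ ln(0.170) = 1.750 × 1.772 = 3.101 yr.

3.10 yr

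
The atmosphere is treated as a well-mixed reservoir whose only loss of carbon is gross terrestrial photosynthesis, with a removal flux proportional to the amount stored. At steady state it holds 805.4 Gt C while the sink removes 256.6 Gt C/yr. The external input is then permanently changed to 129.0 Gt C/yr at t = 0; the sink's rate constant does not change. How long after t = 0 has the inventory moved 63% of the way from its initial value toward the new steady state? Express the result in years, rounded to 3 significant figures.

τ = M₀/F₀ = 805.4/256.6 = 3.139 yr.
The remaining gap fraction is e^(−t/τ); 63% covered ⇒ e^(−t/τ) = 0.370.
t = −τ ln(0.370) = 3.139 × 0.9943 = 3.121 yr.

3.12 yr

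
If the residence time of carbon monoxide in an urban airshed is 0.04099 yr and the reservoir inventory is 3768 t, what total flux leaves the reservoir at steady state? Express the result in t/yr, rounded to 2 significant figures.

F = M / τ = 3768 / 0.04099 = 91920 t/yr.

92000 t/yr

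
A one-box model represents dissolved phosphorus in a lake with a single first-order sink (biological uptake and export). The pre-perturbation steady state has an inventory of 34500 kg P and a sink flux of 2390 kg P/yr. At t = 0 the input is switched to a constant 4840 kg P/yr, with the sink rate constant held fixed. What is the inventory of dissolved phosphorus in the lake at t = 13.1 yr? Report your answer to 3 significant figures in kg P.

Residence time τ = M₀/F₀ = 14.44 yr. The eventual steady state is M_∞ = M₀·(F₁/F₀) = 34500 × 4840/2390 = 69866 kg P.
The anomaly ΔM(t) = M(t) − M_∞ decays as ΔM₀·e^(−t/τ) with ΔM₀ = 34500 − 69866 = −35370 kg P.
At t = 13.1 yr, e^(−t/τ) = e^(−0.9075) = 0.4035, so ΔM = −14270 kg P and M = 69866 − 14270 = 55595 kg P.

55600 kg P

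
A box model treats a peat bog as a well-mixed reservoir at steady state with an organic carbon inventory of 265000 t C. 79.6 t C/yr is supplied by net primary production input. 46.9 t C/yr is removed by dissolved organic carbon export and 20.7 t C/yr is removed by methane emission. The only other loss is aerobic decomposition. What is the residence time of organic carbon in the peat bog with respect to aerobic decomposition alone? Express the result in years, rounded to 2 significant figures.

At steady state ΣF_in = ΣF_out.
ΣF_in = 79.600 t C/yr.
Aerobic decomposition flux = ΣF_in − (46.9 + 20.7) = 79.600 − 67.60 = 12.00 t C/yr.
τ = M / F = 265000 / 12.00 = 22080 yr.

22000 yr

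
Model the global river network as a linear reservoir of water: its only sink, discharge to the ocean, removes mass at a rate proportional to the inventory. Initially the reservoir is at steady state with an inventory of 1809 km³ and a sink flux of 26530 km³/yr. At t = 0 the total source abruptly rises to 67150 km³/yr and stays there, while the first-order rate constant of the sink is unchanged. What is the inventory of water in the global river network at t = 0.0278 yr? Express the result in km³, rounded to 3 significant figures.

2740 km³

τ = M₀/F₀ = 1809/26530 = 0.06819 yr; rate constant k = 1/τ.
New steady state M_∞ = F₁/k = F₁·τ = 67150 × 0.06819 = 4578.8 km³.
M(t) = M_∞ + (M₀ − M_∞)·e^(−t/τ); t/τ = 0.0278/0.06819 = 0.4077, so e^(−t/τ) = 0.6652.
M(t) = 4578.8 − 2770 × 0.6652 = 2736.4 km³.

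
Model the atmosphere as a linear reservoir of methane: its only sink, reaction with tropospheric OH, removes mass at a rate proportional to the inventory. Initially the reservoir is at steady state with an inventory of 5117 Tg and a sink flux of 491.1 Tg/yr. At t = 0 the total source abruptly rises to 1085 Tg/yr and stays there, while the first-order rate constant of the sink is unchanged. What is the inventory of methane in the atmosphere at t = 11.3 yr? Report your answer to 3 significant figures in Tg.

9210 Tg

Residence time τ = M₀/F₀ = 10.42 yr. The eventual steady state is M_∞ = M₀·(F₁/F₀) = 5117 × 1085/491.1 = 11305 Tg.
The anomaly ΔM(t) = M(t) − M_∞ decays as ΔM₀·e^(−t/τ) with ΔM₀ = 5117 − 11305 = −6188 Tg.
At t = 11.3 yr, e^(−t/τ) = e^(−1.085) = 0.3381, so ΔM = −2092 Tg and M = 11305 − 2092 = 9213.1 Tg.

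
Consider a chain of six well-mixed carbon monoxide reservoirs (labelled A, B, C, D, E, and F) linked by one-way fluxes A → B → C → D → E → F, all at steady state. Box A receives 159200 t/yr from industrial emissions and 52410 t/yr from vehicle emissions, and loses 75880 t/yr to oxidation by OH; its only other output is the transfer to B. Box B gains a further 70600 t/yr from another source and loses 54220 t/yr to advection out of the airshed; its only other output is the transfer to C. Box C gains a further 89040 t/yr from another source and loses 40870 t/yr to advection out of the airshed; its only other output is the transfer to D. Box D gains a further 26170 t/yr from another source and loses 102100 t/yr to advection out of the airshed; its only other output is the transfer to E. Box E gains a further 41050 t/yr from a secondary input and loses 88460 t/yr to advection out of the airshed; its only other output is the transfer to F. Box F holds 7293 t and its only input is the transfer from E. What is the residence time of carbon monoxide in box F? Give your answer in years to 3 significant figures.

Box A: F(A→B) = (159200 + 52410) − 75880 = 135730 t/yr.
Box B: F(B→C) = (135730 + 70600) − 54220 = 152110 t/yr.
Box C: F(C→D) = (152110 + 89040) − 40870 = 200280 t/yr.
Box D: F(D→E) = (200280 + 26170) − 102100 = 124350 t/yr.
Box E: F(E→F) = (124350 + 41050) − 88460 = 76940 t/yr.
Box F throughput = its input = 76940 t/yr; τ = 7293 / 76940 = 0.09479 yr.

0.0948 yr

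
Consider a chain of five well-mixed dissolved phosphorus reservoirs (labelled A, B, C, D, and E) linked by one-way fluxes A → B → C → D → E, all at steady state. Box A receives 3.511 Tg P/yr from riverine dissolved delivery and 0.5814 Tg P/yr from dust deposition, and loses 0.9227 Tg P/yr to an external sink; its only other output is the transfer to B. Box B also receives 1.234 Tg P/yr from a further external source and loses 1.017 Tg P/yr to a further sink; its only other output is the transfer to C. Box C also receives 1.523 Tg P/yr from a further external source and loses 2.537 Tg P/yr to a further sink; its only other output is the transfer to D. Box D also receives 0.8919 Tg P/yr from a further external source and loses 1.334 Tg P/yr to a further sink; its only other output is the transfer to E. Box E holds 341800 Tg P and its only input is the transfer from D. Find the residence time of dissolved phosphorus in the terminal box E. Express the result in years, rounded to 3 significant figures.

177000 yr

Box A: F(A→B) = (3.511 + 0.5814) − 0.9227 = 3.1697 Tg P/yr.
Box B: F(B→C) = (3.1697 + 1.234) − 1.017 = 3.3867 Tg P/yr.
Box C: F(C→D) = (3.3867 + 1.523) − 2.537 = 2.3727 Tg P/yr.
Box D: F(D→E) = (2.3727 + 0.8919) − 1.334 = 1.9306 Tg P/yr.
Box E throughput = its input = 1.9306 Tg P/yr; τ = 341800 / 1.9306 = 177000 yr.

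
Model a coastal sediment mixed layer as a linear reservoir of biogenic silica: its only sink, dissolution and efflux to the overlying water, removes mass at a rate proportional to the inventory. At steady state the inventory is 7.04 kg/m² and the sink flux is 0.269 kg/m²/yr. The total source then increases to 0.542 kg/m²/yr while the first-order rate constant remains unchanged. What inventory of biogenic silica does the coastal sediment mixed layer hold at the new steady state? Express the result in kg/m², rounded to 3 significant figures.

Rate constant k = F/M = 0.269 / 7.04 = 0.03821 yr⁻¹.
At the new steady state, source = k·M_new ⇒ M_new = 0.542 / 0.03821 = 14.18 kg/m².
(Equivalently M_new = M × F_new/F_old = 7.04 × 0.542/0.269.)

14.2 kg/m²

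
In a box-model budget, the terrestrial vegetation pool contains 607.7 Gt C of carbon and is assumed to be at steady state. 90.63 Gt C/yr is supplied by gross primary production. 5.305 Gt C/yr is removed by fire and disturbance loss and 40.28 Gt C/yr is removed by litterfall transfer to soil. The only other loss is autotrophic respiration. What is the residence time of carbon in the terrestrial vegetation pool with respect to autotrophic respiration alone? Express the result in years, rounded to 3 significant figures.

13.5 yr

At steady state ΣF_in = ΣF_out.
ΣF_in = 90.630 Gt C/yr.
Autotrophic respiration flux = ΣF_in − (5.305 + 40.28) = 90.630 − 45.59 = 45.04 Gt C/yr.
τ = M / F = 607.7 / 45.04 = 13.49 yr.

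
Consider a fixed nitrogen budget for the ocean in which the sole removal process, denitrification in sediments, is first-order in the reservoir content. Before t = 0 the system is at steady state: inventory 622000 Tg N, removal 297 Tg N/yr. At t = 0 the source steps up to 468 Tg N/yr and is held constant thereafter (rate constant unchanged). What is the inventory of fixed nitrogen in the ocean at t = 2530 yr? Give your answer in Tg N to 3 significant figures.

873000 Tg N

The sink rate constant is k = F₀/M₀ = 297/622000 = 0.0004775 yr⁻¹.
Solving dM/dt = F₁ − kM with M(0) = M₀ gives M(t) = F₁/k + (M₀ − F₁/k)·e^(−kt).
F₁/k = 468/0.0004775 = 980120 Tg N; kt = 0.0004775 × 2530 = 1.208, e^(−kt) = 0.2988.
M(2530) = 980120 + (622000 − 980120) × 0.2988 = 980120 − 107000 = 873120 Tg N.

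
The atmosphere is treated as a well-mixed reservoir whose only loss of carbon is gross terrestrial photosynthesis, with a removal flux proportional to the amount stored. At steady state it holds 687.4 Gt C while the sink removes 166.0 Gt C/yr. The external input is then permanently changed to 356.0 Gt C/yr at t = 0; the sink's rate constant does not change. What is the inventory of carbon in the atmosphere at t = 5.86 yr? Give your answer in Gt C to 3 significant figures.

Residence time τ = M₀/F₀ = 4.141 yr. The eventual steady state is M_∞ = M₀·(F₁/F₀) = 687.4 × 356.0/166.0 = 1474.2 Gt C.
The anomaly ΔM(t) = M(t) − M_∞ decays as ΔM₀·e^(−t/τ) with ΔM₀ = 687.4 − 1474.2 = −786.8 Gt C.
At t = 5.86 yr, e^(−t/τ) = e^(−1.415) = 0.2429, so ΔM = −191.1 Gt C and M = 1474.2 − 191.1 = 1283.1 Gt C.

1280 Gt C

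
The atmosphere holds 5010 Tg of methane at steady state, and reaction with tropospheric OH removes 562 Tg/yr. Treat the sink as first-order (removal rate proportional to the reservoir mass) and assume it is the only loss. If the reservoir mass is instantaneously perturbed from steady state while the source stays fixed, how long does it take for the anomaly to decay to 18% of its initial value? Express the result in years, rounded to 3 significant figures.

15.3 yr

For a linear reservoir the anomaly decays as exp(−t/τ) with τ = M/F = 5010/562 = 8.915 yr.
exp(−t/τ) = 0.18 ⇒ t = −τ ln(0.18) = 8.915 × 1.715 = 15.29 yr.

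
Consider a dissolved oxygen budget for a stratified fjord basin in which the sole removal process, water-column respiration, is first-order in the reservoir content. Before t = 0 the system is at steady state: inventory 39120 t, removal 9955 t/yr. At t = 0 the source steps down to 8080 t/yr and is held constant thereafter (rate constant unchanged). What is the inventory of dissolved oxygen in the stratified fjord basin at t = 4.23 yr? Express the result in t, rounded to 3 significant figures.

The sink rate constant is k = F₀/M₀ = 9955/39120 = 0.2545 yr⁻¹.
Solving dM/dt = F₁ − kM with M(0) = M₀ gives M(t) = F₁/k + (M₀ − F₁/k)·e^(−kt).
F₁/k = 8080/0.2545 = 31752 t; kt = 0.2545 × 4.23 = 1.076, e^(−kt) = 0.3408.
M(4.23) = 31752 + (39120 − 31752) × 0.3408 = 31752 + 2511 = 34263 t.

34300 t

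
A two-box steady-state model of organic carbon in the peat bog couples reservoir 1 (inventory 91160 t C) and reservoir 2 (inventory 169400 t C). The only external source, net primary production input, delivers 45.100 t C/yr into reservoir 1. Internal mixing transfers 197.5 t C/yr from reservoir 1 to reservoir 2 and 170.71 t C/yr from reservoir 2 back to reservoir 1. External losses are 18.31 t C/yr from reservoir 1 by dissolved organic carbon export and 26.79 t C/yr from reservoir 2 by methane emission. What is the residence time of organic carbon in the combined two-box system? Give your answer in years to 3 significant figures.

Residence time in the combined system uses the total inventory and the total *external* removal — internal exchanges between the two boxes cancel.
M_total = 91160 + 169400 = 260560 t C.
ΣF_external_out = 18.31 + 26.79 = 45.100 t C/yr.
τ = M_total / ΣF_ext = 260560 / 45.100 = 5777 yr.

5780 yr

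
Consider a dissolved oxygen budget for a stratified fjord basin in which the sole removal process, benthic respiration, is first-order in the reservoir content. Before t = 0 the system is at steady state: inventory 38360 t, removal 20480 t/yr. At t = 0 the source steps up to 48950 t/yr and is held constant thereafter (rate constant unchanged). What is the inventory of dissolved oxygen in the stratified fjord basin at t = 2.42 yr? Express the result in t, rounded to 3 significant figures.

The sink rate constant is k = F₀/M₀ = 20480/38360 = 0.5339 yr⁻¹.
Solving dM/dt = F₁ − kM with M(0) = M₀ gives M(t) = F₁/k + (M₀ − F₁/k)·e^(−kt).
F₁/k = 48950/0.5339 = 91686 t; kt = 0.5339 × 2.42 = 1.292, e^(−kt) = 0.2747.
M(2.42) = 91686 + (38360 − 91686) × 0.2747 = 91686 − 14650 = 77036 t.

77000 t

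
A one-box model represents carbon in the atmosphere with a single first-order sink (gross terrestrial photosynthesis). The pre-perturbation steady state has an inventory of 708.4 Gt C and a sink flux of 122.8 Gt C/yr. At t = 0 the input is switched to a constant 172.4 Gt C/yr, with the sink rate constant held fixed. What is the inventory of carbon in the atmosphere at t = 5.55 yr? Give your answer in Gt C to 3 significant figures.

The sink rate constant is k = F₀/M₀ = 122.8/708.4 = 0.1733 yr⁻¹.
Solving dM/dt = F₁ − kM with M(0) = M₀ gives M(t) = F₁/k + (M₀ − F₁/k)·e^(−kt).
F₁/k = 172.4/0.1733 = 994.53 Gt C; kt = 0.1733 × 5.55 = 0.9621, e^(−kt) = 0.3821.
M(5.55) = 994.53 + (708.4 − 994.53) × 0.3821 = 994.53 − 109.3 = 885.20 Gt C.

885 Gt C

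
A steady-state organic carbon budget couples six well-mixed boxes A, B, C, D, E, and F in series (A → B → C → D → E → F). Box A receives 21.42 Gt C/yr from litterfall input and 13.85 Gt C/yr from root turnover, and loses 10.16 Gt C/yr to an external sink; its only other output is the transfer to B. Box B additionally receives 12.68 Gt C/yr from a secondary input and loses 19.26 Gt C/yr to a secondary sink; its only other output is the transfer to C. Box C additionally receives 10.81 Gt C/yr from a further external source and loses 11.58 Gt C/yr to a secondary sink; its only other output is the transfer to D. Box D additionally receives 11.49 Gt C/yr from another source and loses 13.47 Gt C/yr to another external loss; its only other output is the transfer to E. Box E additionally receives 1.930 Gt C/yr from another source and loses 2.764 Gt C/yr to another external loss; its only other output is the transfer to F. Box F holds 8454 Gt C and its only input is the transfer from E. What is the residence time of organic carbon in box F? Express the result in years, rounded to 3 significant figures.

566 yr

Box A: F(A→B) = (21.42 + 13.85) − 10.16 = 25.110 Gt C/yr.
Box B: F(B→C) = (25.110 + 12.68) − 19.26 = 18.530 Gt C/yr.
Box C: F(C→D) = (18.530 + 10.81) − 11.58 = 17.760 Gt C/yr.
Box D: F(D→E) = (17.760 + 11.49) − 13.47 = 15.780 Gt C/yr.
Box E: F(E→F) = (15.780 + 1.930) − 2.764 = 14.946 Gt C/yr.
Box F throughput = its input = 14.946 Gt C/yr; τ = 8454 / 14.946 = 565.6 yr.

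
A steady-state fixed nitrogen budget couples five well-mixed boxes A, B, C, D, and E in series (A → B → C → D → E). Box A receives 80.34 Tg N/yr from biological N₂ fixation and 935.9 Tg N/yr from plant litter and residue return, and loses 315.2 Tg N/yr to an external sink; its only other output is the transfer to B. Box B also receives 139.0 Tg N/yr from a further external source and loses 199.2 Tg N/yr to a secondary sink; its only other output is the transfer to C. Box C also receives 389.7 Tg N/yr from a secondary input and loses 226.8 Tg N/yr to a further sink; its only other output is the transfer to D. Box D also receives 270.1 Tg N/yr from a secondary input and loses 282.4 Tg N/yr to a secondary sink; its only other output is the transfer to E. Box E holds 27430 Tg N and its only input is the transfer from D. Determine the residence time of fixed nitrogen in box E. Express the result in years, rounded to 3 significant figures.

Box A: F(A→B) = (80.34 + 935.9) − 315.2 = 701.04 Tg N/yr.
Box B: F(B→C) = (701.04 + 139.0) − 199.2 = 640.84 Tg N/yr.
Box C: F(C→D) = (640.84 + 389.7) − 226.8 = 803.74 Tg N/yr.
Box D: F(D→E) = (803.74 + 270.1) − 282.4 = 791.44 Tg N/yr.
Box E throughput = its input = 791.44 Tg N/yr; τ = 27430 / 791.44 = 34.66 yr.

34.7 yr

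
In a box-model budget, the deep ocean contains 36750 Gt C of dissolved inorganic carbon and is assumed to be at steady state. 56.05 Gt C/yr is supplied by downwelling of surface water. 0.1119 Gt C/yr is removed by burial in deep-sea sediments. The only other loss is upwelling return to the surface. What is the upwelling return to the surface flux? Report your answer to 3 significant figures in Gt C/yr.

At steady state ΣF_in = ΣF_out.
ΣF_in = 56.050 Gt C/yr.
Upwelling return to the surface flux = ΣF_in − (0.1119) = 56.050 − 0.1119 = 55.94 Gt C/yr.

55.9 Gt C/yr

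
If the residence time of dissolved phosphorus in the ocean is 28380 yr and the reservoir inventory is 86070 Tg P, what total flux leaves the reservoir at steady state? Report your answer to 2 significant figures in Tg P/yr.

F = M / τ = 86070 / 28380 = 3.033 Tg P/yr.

3.0 Tg P/yr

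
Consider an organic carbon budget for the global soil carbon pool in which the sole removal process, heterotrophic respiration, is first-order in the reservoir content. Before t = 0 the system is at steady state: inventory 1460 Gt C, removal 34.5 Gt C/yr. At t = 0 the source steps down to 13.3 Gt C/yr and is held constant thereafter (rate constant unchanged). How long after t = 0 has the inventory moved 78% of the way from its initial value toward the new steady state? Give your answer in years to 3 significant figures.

τ = M₀/F₀ = 1460/34.5 = 42.32 yr.
The remaining gap fraction is e^(−t/τ); 78% covered ⇒ e^(−t/τ) = 0.220.
t = −τ ln(0.220) = 42.32 × 1.514 = 64.08 yr.

64.1 yr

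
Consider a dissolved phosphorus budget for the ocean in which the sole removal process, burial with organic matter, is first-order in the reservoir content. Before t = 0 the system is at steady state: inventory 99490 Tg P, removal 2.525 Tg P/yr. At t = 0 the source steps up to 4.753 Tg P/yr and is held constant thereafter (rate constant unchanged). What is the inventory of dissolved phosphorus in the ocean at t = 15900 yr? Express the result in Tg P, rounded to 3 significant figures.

The sink rate constant is k = F₀/M₀ = 2.525/99490 = 2.538×10^-5 yr⁻¹.
Solving dM/dt = F₁ − kM with M(0) = M₀ gives M(t) = F₁/k + (M₀ − F₁/k)·e^(−kt).
F₁/k = 4.753/2.538×10^-5 = 187280 Tg P; kt = 2.538×10^-5 × 15900 = 0.4035, e^(−kt) = 0.6680.
M(15900) = 187280 + (99490 − 187280) × 0.6680 = 187280 − 58640 = 128640 Tg P.

129000 Tg P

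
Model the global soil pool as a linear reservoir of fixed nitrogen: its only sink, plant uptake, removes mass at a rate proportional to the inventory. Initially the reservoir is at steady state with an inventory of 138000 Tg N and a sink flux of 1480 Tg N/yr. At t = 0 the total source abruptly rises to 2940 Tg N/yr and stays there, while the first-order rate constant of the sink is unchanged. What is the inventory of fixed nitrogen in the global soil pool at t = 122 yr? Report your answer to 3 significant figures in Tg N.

237000 Tg N

The sink rate constant is k = F₀/M₀ = 1480/138000 = 0.01072 yr⁻¹.
Solving dM/dt = F₁ − kM with M(0) = M₀ gives M(t) = F₁/k + (M₀ − F₁/k)·e^(−kt).
F₁/k = 2940/0.01072 = 274140 Tg N; kt = 0.01072 × 122 = 1.308, e^(−kt) = 0.2703.
M(122) = 274140 + (138000 − 274140) × 0.2703 = 274140 − 36790 = 237340 Tg N.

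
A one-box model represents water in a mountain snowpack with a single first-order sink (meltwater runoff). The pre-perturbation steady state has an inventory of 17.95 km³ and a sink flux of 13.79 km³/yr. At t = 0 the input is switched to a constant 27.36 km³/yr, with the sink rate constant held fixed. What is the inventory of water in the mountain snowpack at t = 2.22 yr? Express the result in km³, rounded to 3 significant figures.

32.4 km³

The sink rate constant is k = F₀/M₀ = 13.79/17.95 = 0.7682 yr⁻¹.
Solving dM/dt = F₁ − kM with M(0) = M₀ gives M(t) = F₁/k + (M₀ − F₁/k)·e^(−kt).
F₁/k = 27.36/0.7682 = 35.614 km³; kt = 0.7682 × 2.22 = 1.706, e^(−kt) = 0.1817.
M(2.22) = 35.614 + (17.95 − 35.614) × 0.1817 = 35.614 − 3.209 = 32.404 km³.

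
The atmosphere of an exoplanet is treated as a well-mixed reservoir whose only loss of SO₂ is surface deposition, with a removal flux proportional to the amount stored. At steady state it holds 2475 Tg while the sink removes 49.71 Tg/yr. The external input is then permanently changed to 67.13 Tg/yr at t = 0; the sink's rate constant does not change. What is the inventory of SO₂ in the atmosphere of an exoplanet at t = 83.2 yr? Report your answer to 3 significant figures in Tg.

3180 Tg

τ = M₀/F₀ = 2475/49.71 = 49.79 yr; rate constant k = 1/τ.
New steady state M_∞ = F₁/k = F₁·τ = 67.13 × 49.79 = 3342.3 Tg.
M(t) = M_∞ + (M₀ − M_∞)·e^(−t/τ); t/τ = 83.2/49.79 = 1.671, so e^(−t/τ) = 0.1880.
M(t) = 3342.3 − 867.3 × 0.1880 = 3179.2 Tg.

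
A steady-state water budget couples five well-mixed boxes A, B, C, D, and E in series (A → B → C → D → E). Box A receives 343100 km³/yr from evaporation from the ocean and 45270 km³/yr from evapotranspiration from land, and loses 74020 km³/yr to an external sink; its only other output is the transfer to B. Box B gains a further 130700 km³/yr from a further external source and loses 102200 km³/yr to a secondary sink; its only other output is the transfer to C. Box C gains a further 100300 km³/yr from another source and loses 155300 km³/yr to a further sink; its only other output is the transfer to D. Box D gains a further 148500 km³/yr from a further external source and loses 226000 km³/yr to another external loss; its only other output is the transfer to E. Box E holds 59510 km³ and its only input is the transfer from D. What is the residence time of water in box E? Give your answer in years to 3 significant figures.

0.283 yr

Box A: F(A→B) = (343100 + 45270) − 74020 = 314350 km³/yr.
Box B: F(B→C) = (314350 + 130700) − 102200 = 342850 km³/yr.
Box C: F(C→D) = (342850 + 100300) − 155300 = 287850 km³/yr.
Box D: F(D→E) = (287850 + 148500) − 226000 = 210350 km³/yr.
Box E throughput = its input = 210350 km³/yr; τ = 59510 / 210350 = 0.2829 yr.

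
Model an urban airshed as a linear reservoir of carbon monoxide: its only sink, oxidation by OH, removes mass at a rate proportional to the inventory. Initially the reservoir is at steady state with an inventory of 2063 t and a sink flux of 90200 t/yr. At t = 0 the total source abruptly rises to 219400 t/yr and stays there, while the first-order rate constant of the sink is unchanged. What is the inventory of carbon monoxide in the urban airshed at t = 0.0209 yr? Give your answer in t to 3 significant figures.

3830 t

Residence time τ = M₀/F₀ = 0.02287 yr. The eventual steady state is M_∞ = M₀·(F₁/F₀) = 2063 × 219400/90200 = 5018.0 t.
The anomaly ΔM(t) = M(t) − M_∞ decays as ΔM₀·e^(−t/τ) with ΔM₀ = 2063 − 5018.0 = −2955 t.
At t = 0.0209 yr, e^(−t/τ) = e^(−0.9138) = 0.4010, so ΔM = −1185 t and M = 5018.0 − 1185 = 3833.0 t.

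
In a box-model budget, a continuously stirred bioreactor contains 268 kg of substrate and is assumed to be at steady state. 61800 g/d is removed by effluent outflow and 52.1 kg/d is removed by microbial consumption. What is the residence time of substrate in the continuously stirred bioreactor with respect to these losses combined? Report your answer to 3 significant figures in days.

2.35 d

Convert the effluent outflow flux: 61800 g/d = 61.80 kg/d.
Total removal = 61.80 + 52.10 = 113.90 kg/d.
τ = M / ΣF_out = 268 / 113.90 = 2.353 d.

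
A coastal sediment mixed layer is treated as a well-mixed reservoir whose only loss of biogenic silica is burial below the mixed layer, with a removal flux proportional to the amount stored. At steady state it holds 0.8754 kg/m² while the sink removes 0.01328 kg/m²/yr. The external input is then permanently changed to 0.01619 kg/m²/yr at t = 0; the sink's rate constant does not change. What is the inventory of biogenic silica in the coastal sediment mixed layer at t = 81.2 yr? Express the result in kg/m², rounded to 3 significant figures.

1.01 kg/m²

The sink rate constant is k = F₀/M₀ = 0.01328/0.8754 = 0.01517 yr⁻¹.
Solving dM/dt = F₁ − kM with M(0) = M₀ gives M(t) = F₁/k + (M₀ − F₁/k)·e^(−kt).
F₁/k = 0.01619/0.01517 = 1.0672 kg/m²; kt = 0.01517 × 81.2 = 1.232, e^(−kt) = 0.2918.
M(81.2) = 1.0672 + (0.8754 − 1.0672) × 0.2918 = 1.0672 − 0.05597 = 1.0113 kg/m².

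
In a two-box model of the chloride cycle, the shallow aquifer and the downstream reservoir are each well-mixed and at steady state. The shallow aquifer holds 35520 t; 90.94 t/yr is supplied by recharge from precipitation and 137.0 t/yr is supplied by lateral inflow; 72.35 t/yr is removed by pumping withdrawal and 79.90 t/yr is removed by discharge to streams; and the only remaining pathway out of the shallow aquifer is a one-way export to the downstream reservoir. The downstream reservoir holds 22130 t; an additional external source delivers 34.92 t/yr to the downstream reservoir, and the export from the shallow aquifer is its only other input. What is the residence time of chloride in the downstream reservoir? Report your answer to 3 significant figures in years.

Balance the shallow aquifer: ΣF_in = 90.94 + 137.0 = 227.94 t/yr.
Export to the downstream reservoir = ΣF_in − (72.35 + 79.90) = 75.690 t/yr.
Total input to the downstream reservoir = 75.690 + 34.92 = 110.61 t/yr; at steady state this equals its total output.
τ = M / F = 22130 / 110.61 = 200.1 yr.

200 yr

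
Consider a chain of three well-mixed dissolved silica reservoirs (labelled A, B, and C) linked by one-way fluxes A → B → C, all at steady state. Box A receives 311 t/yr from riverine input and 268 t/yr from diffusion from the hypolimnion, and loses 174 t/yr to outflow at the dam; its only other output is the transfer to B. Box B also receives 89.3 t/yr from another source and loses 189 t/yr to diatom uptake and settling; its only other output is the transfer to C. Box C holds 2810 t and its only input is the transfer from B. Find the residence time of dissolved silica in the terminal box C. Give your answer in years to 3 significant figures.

9.20 yr

Box A: F(A→B) = (311 + 268) − 174 = 405.00 t/yr.
Box B: F(B→C) = (405.00 + 89.3) − 189 = 305.30 t/yr.
Box C throughput = its input = 305.30 t/yr; τ = 2810 / 305.30 = 9.204 yr.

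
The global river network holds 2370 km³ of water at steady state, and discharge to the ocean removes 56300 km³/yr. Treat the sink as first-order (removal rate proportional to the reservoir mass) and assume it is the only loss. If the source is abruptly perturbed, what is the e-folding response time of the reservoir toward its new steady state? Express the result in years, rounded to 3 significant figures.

0.0421 yr

For a linear reservoir the response time equals the residence time τ = M/F.
τ = 2370 / 56300 = 0.04210 yr.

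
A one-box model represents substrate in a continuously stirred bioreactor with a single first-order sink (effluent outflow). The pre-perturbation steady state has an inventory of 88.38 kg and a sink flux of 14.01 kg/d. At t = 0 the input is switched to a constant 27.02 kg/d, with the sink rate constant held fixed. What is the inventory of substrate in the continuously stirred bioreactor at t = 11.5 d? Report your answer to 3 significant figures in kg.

157 kg

τ = M₀/F₀ = 88.38/14.01 = 6.308 d; rate constant k = 1/τ.
New steady state M_∞ = F₁/k = F₁·τ = 27.02 × 6.308 = 170.45 kg.
M(t) = M_∞ + (M₀ − M_∞)·e^(−t/τ); t/τ = 11.5/6.308 = 1.823, so e^(−t/τ) = 0.1615.
M(t) = 170.45 − 82.07 × 0.1615 = 157.19 kg.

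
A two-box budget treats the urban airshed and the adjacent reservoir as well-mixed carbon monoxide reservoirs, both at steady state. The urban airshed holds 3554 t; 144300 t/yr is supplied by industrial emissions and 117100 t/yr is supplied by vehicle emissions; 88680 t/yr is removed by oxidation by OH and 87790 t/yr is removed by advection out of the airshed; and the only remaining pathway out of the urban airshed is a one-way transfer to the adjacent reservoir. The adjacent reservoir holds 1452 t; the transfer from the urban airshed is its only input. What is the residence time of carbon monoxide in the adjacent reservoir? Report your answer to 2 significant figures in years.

Balance the urban airshed: ΣF_in = 144300 + 117100 = 261400 t/yr.
Transfer to the adjacent reservoir = ΣF_in − (88680 + 87790) = 84930 t/yr.
At steady state the output of the adjacent reservoir equals its input, 84930 t/yr.
τ = M / F = 1452 / 84930 = 0.01710 yr.

0.017 yr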